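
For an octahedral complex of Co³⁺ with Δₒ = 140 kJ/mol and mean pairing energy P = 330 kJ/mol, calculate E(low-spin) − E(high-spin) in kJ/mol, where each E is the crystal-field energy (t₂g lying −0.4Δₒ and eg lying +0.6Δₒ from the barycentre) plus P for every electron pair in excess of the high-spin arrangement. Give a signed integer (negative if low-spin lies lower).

Group 9 minus oxidation state +3 gives a d⁶ configuration for Co³⁺.
In the high-spin limit (t₂g⁴ eg²) the orbital term is -0.4Δₒ = -56 kJ/mol, with no excess pairing.
Low-spin t₂g⁶ eg⁰ gives -2.4Δₒ = -336 kJ/mol, but forming 2 extra pairs costs 2P = 660 kJ/mol, so E(LS) = -336 + 660 = 324 kJ/mol.
The difference is 324 − (-56) = 380 kJ/mol, so high-spin lies lower.

380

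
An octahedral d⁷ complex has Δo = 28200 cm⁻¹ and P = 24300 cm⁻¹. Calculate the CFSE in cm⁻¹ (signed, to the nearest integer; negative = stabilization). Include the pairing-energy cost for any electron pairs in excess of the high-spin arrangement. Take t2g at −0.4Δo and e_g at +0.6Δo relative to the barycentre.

-26460

Here Δo > P (28200 > 24300), so the low-spin state is favoured.
Configuration: t2g^6 e_g^1.
Orbital CFSE = -1.8Δo = -1.8 × 28200 = -50760 cm⁻¹.
Excess pairs vs high-spin: 3 − 2 = 1; pairing cost = +24300 cm⁻¹.
Net CFSE = -50760 + 24300 = -26460 cm⁻¹.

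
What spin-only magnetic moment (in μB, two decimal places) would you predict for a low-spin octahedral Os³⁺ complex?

Os sits in group 8; removing 3 electrons leaves Os³⁺ with 8 − 3 = 5 d electrons.
Configuration: t2g^5 e_g^0 → 1 unpaired electron.
μ(spin-only) = √[1(1+2)] = √3 ≈ 1.73 μB.

1.73 μB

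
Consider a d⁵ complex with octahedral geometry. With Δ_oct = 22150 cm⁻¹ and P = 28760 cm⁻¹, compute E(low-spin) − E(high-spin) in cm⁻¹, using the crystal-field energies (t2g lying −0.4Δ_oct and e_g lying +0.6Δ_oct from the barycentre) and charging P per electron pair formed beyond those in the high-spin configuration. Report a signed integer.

High-spin d⁵ fills as t2g^3 e_g^2 with CFSE 3(−0.4) + 2(+0.6) = 0.0Δ_oct = 0 cm⁻¹.
For low-spin the configuration is t2g^5 e_g^0: orbital energy -2.0 × 22150 = -44300 cm⁻¹, and 2 additional pairs relative to high-spin add 57520 cm⁻¹, giving 13220 cm⁻¹.
E(LS) − E(HS) = 13220 − (0) = 13220 cm⁻¹.

13220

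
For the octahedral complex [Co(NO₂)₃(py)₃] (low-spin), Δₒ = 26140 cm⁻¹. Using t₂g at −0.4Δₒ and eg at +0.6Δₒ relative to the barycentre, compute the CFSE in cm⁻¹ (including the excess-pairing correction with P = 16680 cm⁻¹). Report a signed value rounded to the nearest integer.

-29376

Ligand charges: 3×(-1) from NO₂⁻ and 3×(+0) from py sum to -3; with overall charge +0, Co is +3.
Group 9 minus oxidation state +3 gives a d⁶ configuration for Co³⁺.
Electron filling gives t₂g⁶ eg⁰.
Orbital CFSE = 6(-0.4) + 0(0.6) = -2.4Δₒ = -2.4 × 26140 = -62736 cm⁻¹.
High-spin d⁶ would be t₂g⁴ eg² with 1 pair; low-spin has 3, so 2 excess pairs cost +2P = +33360 cm⁻¹.
Combining: -62736 + 33360 = -29376 cm⁻¹.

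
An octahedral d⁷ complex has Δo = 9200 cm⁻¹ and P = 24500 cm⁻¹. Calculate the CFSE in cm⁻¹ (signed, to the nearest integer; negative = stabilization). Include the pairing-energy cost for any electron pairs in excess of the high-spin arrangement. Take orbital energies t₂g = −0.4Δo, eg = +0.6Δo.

With Δo < P the complex is high-spin.
That gives t₂g⁵ eg².
Orbital CFSE = -0.8Δo = -0.8 × 9200 = -7360 cm⁻¹.
High-spin has no excess pairs, so no pairing correction applies.

-7360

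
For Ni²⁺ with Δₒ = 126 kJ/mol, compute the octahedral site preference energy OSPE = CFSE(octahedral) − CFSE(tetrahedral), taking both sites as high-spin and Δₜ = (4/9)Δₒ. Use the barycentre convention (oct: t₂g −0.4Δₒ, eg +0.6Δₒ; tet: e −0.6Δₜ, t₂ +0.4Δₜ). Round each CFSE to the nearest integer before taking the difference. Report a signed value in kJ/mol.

-106

Ni is in group 10, so Ni²⁺ is d⁸ (10 − 2 = 8).
In an octahedral site d⁸ (HS) is t₂g⁶ eg², giving CFSE(oct) = -1.2Δₒ = -151 kJ/mol.
Tetrahedral e⁴ t₂⁴ gives -0.8Δₜ = -0.8 × (4/9) × 126 = -45 kJ/mol.
Subtracting, OSPE = -151 − (-45) = -106 kJ/mol.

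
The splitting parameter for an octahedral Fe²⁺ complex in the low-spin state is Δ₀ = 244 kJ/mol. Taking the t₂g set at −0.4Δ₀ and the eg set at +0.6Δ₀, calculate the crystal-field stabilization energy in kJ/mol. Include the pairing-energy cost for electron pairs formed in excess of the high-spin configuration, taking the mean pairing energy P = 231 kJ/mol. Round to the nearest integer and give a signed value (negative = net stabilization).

Group 8 minus oxidation state +2 gives a d⁶ configuration for Fe²⁺.
Electron filling gives t₂g⁶ eg⁰.
The orbital stabilization is -2.4Δ₀ = -2.4 × 244 = -586 kJ/mol.
High-spin d⁶ would be t₂g⁴ eg² with 1 pair; low-spin has 3, so 2 excess pairs cost +2P = +462 kJ/mol.
Combining: -586 + 462 = -124 kJ/mol.

-124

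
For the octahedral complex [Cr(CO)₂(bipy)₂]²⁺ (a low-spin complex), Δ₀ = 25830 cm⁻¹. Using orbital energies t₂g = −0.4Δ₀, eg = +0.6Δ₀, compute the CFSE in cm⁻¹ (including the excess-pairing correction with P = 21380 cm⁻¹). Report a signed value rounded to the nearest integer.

-19948

Ligand charges: 2×(+0) from CO and 2×(+0) from bipy sum to +0; with overall charge +2, Cr is +2.
Cr²⁺: group 6, so d-count = 6 − 2 = 4.
Electron filling gives t₂g⁴ eg⁰.
Orbital CFSE = 4(-0.4) + 0(0.6) = -1.6Δ₀ = -1.6 × 25830 = -41328 cm⁻¹.
Relative to high-spin t₂g³ eg¹ (0 paired), the low-spin configuration has 1 additional pair, contributing +1 × 21380 = +21380 cm⁻¹.
Net CFSE = -41328 + 21380 = -19948 cm⁻¹.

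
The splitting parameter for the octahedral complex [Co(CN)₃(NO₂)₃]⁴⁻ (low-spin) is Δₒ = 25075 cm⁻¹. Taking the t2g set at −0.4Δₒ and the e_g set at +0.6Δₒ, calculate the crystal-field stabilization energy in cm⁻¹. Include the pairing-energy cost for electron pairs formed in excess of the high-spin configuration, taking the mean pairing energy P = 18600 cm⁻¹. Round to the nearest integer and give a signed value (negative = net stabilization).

Ligand charges: 3×(-1) from CN⁻ and 3×(-1) from NO₂⁻ sum to -6; with overall charge -4, Co is +2.
Group 9 minus oxidation state +2 gives a d⁷ configuration for Co²⁺.
Configuration: t2g^6 e_g^1.
Orbital CFSE = 6(-0.4) + 1(0.6) = -1.8Δₒ = -1.8 × 25075 = -45135 cm⁻¹.
Pairing penalty: 3 pairs vs 2 in the high-spin reference → 1 extra × P = 18600 cm⁻¹.
Net CFSE = -45135 + 18600 = -26535 cm⁻¹.

-26535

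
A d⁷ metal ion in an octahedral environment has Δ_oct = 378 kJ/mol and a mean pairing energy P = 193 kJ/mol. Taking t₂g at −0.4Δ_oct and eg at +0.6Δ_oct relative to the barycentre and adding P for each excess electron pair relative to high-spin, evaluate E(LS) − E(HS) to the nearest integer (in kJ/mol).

High-spin d⁷ fills as t₂g⁵ eg² with CFSE 5(−0.4) + 2(+0.6) = -0.8Δ_oct = -302 kJ/mol.
Low-spin: t₂g⁶ eg¹, orbital CFSE = -1.8Δ_oct = -680 kJ/mol; plus 1 excess pair × P = +193 kJ/mol; total -487 kJ/mol.
E(LS) − E(HS) = -487 − (-302) = -185 kJ/mol.

-185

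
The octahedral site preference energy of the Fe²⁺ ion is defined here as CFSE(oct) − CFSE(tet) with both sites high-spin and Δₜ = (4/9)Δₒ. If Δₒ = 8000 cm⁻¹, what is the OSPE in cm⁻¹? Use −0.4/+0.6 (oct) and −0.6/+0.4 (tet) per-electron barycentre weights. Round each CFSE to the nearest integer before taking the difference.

Fe²⁺: group 8, so d-count = 8 − 2 = 6.
Octahedral (high-spin): t₂g⁴ eg², CFSE = 4(−0.4) + 2(+0.6) = -0.4Δₒ = -0.4 × 8000 = -3200 cm⁻¹.
Tetrahedral: e³ t₂³, CFSE = 3(−0.6) + 3(+0.4) = -0.6Δₜ = -0.6 × (4/9) × 8000 = -2133 cm⁻¹.
OSPE = CFSE(oct) − CFSE(tet) = -3200 − (-2133) = -1067 cm⁻¹.

-1067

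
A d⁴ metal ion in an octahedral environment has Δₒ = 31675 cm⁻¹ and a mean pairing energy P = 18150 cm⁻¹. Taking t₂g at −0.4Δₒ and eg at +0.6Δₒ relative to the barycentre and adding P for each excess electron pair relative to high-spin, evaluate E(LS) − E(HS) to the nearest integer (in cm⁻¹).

In the high-spin limit (t₂g³ eg¹) the orbital term is -0.6Δₒ = -19005 cm⁻¹, with no excess pairing.
Low-spin t₂g⁴ eg⁰ gives -1.6Δₒ = -50680 cm⁻¹, but forming 1 extra pair costs 1P = 18150 cm⁻¹, so E(LS) = -50680 + 18150 = -32530 cm⁻¹.
The difference is -32530 − (-19005) = -13525 cm⁻¹, so low-spin lies lower.

-13525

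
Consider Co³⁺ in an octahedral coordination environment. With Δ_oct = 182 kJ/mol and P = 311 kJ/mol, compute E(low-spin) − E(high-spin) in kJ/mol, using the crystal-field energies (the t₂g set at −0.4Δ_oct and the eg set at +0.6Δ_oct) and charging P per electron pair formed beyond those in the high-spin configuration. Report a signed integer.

Co sits in group 9; removing 3 electrons leaves Co³⁺ with 9 − 3 = 6 d electrons.
High-spin d⁶ fills as t₂g⁴ eg² with CFSE 4(−0.4) + 2(+0.6) = -0.4Δ_oct = -73 kJ/mol.
Low-spin t₂g⁶ eg⁰ gives -2.4Δ_oct = -437 kJ/mol, but forming 2 extra pairs costs 2P = 622 kJ/mol, so E(LS) = -437 + 622 = 185 kJ/mol.
Thus E(LS) − E(HS) = 258 kJ/mol.

258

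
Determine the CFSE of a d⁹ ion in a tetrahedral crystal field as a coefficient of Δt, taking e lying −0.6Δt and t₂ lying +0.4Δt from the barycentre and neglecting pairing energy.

-0.4 Δt

With tetrahedral geometry the complex is necessarily high-spin.
Configuration: e⁴ t₂⁵.
CFSE = 4(-0.6Δt) + 5(0.4Δt) = -2.4Δt + 2.0Δt = -0.4Δt.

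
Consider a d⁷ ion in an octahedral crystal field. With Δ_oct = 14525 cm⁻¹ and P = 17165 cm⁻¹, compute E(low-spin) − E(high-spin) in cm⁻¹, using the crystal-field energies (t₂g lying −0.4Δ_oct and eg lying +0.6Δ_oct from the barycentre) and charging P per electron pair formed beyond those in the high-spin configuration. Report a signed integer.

High-spin d⁷ fills as t₂g⁵ eg² with CFSE 5(−0.4) + 2(+0.6) = -0.8Δ_oct = -11620 cm⁻¹.
Low-spin t₂g⁶ eg¹ gives -1.8Δ_oct = -26145 cm⁻¹, but forming 1 extra pair costs 1P = 17165 cm⁻¹, so E(LS) = -26145 + 17165 = -8980 cm⁻¹.
E(LS) − E(HS) = -8980 − (-11620) = 2640 cm⁻¹.

2640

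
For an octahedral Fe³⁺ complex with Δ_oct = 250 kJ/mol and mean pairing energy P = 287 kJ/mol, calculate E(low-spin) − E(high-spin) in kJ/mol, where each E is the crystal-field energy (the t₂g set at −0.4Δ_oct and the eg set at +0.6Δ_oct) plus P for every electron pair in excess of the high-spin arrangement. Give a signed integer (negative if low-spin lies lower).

74

Fe sits in group 8; removing 3 electrons leaves Fe³⁺ with 8 − 3 = 5 d electrons.
In the high-spin limit (t₂g³ eg²) the orbital term is 0.0Δ_oct = 0 kJ/mol, with no excess pairing.
Low-spin t₂g⁵ eg⁰ gives -2.0Δ_oct = -500 kJ/mol, but forming 2 extra pairs costs 2P = 574 kJ/mol, so E(LS) = -500 + 574 = 74 kJ/mol.
The difference is 74 − (0) = 74 kJ/mol, so high-spin lies lower.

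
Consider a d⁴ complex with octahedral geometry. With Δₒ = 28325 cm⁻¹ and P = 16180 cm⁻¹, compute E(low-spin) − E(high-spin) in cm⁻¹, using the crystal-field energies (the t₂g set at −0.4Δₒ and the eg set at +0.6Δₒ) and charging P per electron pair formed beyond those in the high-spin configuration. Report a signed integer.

High-spin: t₂g³ eg¹, CFSE = -0.6Δₒ = -16995 cm⁻¹.
Low-spin: t₂g⁴ eg⁰, orbital CFSE = -1.6Δₒ = -45320 cm⁻¹; plus 1 excess pair × P = +16180 cm⁻¹; total -29140 cm⁻¹.
The difference is -29140 − (-16995) = -12145 cm⁻¹, so low-spin lies lower.

-12145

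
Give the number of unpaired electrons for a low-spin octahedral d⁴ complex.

Configuration: t₂g⁴ eg⁰, giving 2 unpaired electrons.

2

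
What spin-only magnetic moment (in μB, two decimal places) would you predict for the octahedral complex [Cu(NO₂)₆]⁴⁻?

Each NO₂⁻ contributes -1; 6 × (-1) = -6. With overall charge -4, Cu is in the +2 oxidation state.
Group 11 minus oxidation state +2 gives a d⁹ configuration for Cu²⁺.
Configuration: t2g^6 e_g^3 → 1 unpaired electron.
μ(spin-only) = √[1(1+2)] = √3 ≈ 1.73 μB.

1.73 μB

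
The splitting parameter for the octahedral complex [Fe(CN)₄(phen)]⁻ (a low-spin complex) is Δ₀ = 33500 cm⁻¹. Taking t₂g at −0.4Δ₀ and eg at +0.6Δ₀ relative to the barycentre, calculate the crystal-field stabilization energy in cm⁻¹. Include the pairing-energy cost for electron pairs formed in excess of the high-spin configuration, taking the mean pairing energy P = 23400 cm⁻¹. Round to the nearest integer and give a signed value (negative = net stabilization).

Ligand charges: 4×(-1) from CN⁻ and 1×(+0) from phen sum to -4; with overall charge -1, Fe is +3.
Fe is in group 8, so Fe³⁺ is d⁵ (8 − 3 = 5).
The d⁵ electrons fill as t₂g⁵ eg⁰.
The orbital stabilization is -2.0Δ₀ = -2.0 × 33500 = -67000 cm⁻¹.
High-spin d⁵ would be t₂g³ eg² with 0 pairs; low-spin has 2, so 2 excess pairs cost +2P = +46800 cm⁻¹.
Combining: -67000 + 46800 = -20200 cm⁻¹.

-20200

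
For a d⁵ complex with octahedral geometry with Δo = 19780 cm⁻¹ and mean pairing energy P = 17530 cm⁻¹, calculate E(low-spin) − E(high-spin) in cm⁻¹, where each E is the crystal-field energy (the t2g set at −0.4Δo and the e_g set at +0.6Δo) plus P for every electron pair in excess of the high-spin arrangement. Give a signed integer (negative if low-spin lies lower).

-4500

High-spin: t2g^3 e_g^2, CFSE = 0.0Δo = 0 cm⁻¹.
For low-spin the configuration is t2g^5 e_g^0: orbital energy -2.0 × 19780 = -39560 cm⁻¹, and 2 additional pairs relative to high-spin add 35060 cm⁻¹, giving -4500 cm⁻¹.
Thus E(LS) − E(HS) = -4500 cm⁻¹.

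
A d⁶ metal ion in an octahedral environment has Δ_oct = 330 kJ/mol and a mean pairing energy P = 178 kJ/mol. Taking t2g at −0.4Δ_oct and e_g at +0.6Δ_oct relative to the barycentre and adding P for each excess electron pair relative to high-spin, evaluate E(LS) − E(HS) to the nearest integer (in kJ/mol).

-304

High-spin d⁶ fills as t2g^4 e_g^2 with CFSE 4(−0.4) + 2(+0.6) = -0.4Δ_oct = -132 kJ/mol.
For low-spin the configuration is t2g^6 e_g^0: orbital energy -2.4 × 330 = -792 kJ/mol, and 2 additional pairs relative to high-spin add 356 kJ/mol, giving -436 kJ/mol.
E(LS) − E(HS) = -436 − (-132) = -304 kJ/mol.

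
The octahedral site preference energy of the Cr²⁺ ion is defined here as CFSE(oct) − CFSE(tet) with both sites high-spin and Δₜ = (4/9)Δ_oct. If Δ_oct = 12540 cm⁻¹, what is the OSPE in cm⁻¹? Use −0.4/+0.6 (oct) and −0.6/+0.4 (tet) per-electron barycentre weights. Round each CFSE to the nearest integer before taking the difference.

Group 6 minus oxidation state +2 gives a d⁴ configuration for Cr²⁺.
Octahedral high-spin t₂g³ eg¹: CFSE = -0.6 × 12540 = -7524 cm⁻¹.
Tetrahedral: e² t₂², CFSE = 2(−0.6) + 2(+0.4) = -0.4Δₜ = -0.4 × (4/9) × 12540 = -2229 cm⁻¹.
OSPE = -7524 − (-2229) = -5295 cm⁻¹.

-5295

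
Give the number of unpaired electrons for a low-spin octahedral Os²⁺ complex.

Os is in group 8, so Os²⁺ is d⁶ (8 − 2 = 6).
Configuration: t2g^6 e_g^0, giving 0 unpaired electrons.

0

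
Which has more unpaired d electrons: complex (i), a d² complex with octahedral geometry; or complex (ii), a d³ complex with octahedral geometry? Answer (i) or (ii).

(i): t2g^2 e_g^0 → 2 unpaired.
(ii): For octahedral d³ the high- and low-spin configurations coincide; t₂g³ eg⁰ → 3 unpaired.
So (ii) has more unpaired electrons.

(ii)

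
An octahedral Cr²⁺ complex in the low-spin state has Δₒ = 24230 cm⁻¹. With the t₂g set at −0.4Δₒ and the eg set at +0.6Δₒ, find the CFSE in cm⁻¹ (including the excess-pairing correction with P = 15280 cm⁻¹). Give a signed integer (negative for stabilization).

-23488

Cr sits in group 6; removing 2 electrons leaves Cr²⁺ with 6 − 2 = 4 d electrons.
The d⁴ electrons fill as t₂g⁴ eg⁰.
The orbital stabilization is -1.6Δₒ = -1.6 × 24230 = -38768 cm⁻¹.
Pairing penalty: 1 pair vs 0 in the high-spin reference → 1 extra × P = 15280 cm⁻¹.
Combining: -38768 + 15280 = -23488 cm⁻¹.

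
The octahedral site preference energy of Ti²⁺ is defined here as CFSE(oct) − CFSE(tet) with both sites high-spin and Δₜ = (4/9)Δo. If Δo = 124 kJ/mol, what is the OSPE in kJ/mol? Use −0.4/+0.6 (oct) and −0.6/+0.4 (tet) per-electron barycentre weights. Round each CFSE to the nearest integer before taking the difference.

Ti²⁺: group 4, so d-count = 4 − 2 = 2.
Octahedral (high-spin): t₂g² eg⁰, CFSE = 2(−0.4) + 0(+0.6) = -0.8Δo = -0.8 × 124 = -99 kJ/mol.
Tetrahedral e² t₂⁰ gives -1.2Δₜ = -1.2 × (4/9) × 124 = -66 kJ/mol.
Subtracting, OSPE = -99 − (-66) = -33 kJ/mol.

-33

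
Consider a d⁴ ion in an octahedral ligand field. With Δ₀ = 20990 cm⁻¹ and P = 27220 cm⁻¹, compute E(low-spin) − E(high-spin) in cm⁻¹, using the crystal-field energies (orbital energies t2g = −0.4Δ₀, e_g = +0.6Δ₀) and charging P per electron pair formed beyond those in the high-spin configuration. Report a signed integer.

6230

High-spin: t2g^3 e_g^1, CFSE = -0.6Δ₀ = -12594 cm⁻¹.
For low-spin the configuration is t2g^4 e_g^0: orbital energy -1.6 × 20990 = -33584 cm⁻¹, and 1 additional pair relative to high-spin adds 27220 cm⁻¹, giving -6364 cm⁻¹.
Thus E(LS) − E(HS) = 6230 cm⁻¹.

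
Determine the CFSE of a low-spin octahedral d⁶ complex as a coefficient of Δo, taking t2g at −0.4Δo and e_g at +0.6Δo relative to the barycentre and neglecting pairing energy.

Configuration: t2g^6 e_g^0.
CFSE = 6(-0.4Δo) + 0(0.6Δo) = -2.4Δo + 0.0Δo = -2.4Δo.

-2.4 Δo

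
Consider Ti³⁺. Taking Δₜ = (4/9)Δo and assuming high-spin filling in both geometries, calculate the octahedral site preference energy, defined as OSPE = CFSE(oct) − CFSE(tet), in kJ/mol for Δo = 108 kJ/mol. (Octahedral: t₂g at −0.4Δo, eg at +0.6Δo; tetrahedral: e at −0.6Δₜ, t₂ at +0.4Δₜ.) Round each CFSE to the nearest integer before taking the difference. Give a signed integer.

Ti³⁺: group 4, so d-count = 4 − 3 = 1.
Octahedral high-spin t₂g¹ eg⁰: CFSE = -0.4 × 108 = -43 kJ/mol.
Tetrahedral: e¹ t₂⁰, CFSE = 1(−0.6) + 0(+0.4) = -0.6Δₜ = -0.6 × (4/9) × 108 = -29 kJ/mol.
OSPE = -43 − (-29) = -14 kJ/mol.

-14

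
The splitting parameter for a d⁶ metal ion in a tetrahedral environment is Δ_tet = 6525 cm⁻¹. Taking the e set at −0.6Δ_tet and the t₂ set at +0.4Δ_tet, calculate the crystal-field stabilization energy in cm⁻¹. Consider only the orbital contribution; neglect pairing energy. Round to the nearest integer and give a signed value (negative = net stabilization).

Tetrahedral fields are weak (Δₜ ≈ 4/9 Δₒ), so electrons fill high-spin.
Configuration: e³ t₂³.
The orbital stabilization is -0.6Δ_tet = -0.6 × 6525 = -3915 cm⁻¹.

-3915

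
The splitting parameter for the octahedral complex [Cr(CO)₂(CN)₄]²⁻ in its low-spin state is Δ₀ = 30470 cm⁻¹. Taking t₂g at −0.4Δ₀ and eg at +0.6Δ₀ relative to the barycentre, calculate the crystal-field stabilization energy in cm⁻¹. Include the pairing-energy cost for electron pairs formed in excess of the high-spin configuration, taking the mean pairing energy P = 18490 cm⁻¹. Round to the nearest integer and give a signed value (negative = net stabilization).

-30262

Ligand charges: 2×(+0) from CO and 4×(-1) from CN⁻ sum to -4; with overall charge -2, Cr is +2.
Cr²⁺: group 6, so d-count = 6 − 2 = 4.
The d⁴ electrons fill as t₂g⁴ eg⁰.
The orbital stabilization is -1.6Δ₀ = -1.6 × 30470 = -48752 cm⁻¹.
Relative to high-spin t₂g³ eg¹ (0 paired), the low-spin configuration has 1 additional pair, contributing +1 × 18490 = +18490 cm⁻¹.
Overall CFSE = -48752 + 18490 = -30262 cm⁻¹.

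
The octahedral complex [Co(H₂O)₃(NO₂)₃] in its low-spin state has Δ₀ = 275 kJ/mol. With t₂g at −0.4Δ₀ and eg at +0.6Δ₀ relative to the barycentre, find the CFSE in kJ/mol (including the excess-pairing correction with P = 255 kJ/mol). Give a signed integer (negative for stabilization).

-150

Ligand charges: 3×(+0) from H₂O and 3×(-1) from NO₂⁻ sum to -3; with overall charge +0, Co is +3.
Co sits in group 9; removing 3 electrons leaves Co³⁺ with 9 − 3 = 6 d electrons.
Electron filling gives t₂g⁶ eg⁰.
Orbital CFSE = 6(-0.4) + 0(0.6) = -2.4Δ₀ = -2.4 × 275 = -660 kJ/mol.
Relative to high-spin t₂g⁴ eg² (1 paired), the low-spin configuration has 2 additional pairs, contributing +2 × 255 = +510 kJ/mol.
Net CFSE = -660 + 510 = -150 kJ/mol.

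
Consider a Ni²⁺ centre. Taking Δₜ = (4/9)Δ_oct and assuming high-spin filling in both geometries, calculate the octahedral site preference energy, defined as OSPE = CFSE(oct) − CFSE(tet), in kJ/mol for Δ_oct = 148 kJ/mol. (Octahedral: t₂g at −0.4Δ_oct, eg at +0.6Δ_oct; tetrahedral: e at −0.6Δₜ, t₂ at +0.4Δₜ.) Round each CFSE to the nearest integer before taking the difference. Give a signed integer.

Ni²⁺: group 10, so d-count = 10 − 2 = 8.
Octahedral high-spin t2g^6 e_g^2: CFSE = -1.2 × 148 = -178 kJ/mol.
In a tetrahedral site the filling is e^4 t2^4: CFSE(tet) = -0.8Δₜ = -0.8 × (4/9)(148) = -53 kJ/mol.
Subtracting, OSPE = -178 − (-53) = -125 kJ/mol.

-125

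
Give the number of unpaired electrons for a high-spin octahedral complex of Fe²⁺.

4

Fe is in group 8, so Fe²⁺ is d⁶ (8 − 2 = 6).
Configuration: t₂g⁴ eg², giving 4 unpaired electrons.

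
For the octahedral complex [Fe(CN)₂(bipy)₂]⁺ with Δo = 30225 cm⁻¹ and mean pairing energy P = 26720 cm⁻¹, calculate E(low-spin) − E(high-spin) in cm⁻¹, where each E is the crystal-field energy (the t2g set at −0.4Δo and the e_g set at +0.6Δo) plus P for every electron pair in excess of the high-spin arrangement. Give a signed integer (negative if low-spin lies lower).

-7010

Ligand charges: 2×(-1) from CN⁻ and 2×(+0) from bipy sum to -2; with overall charge +1, Fe is +3.
Fe is in group 8, so Fe³⁺ is d⁵ (8 − 3 = 5).
High-spin: t2g^3 e_g^2, CFSE = 0.0Δo = 0 cm⁻¹.
Low-spin: t2g^5 e_g^0, orbital CFSE = -2.0Δo = -60450 cm⁻¹; plus 2 excess pairs × P = +53440 cm⁻¹; total -7010 cm⁻¹.
E(LS) − E(HS) = -7010 − (0) = -7010 cm⁻¹.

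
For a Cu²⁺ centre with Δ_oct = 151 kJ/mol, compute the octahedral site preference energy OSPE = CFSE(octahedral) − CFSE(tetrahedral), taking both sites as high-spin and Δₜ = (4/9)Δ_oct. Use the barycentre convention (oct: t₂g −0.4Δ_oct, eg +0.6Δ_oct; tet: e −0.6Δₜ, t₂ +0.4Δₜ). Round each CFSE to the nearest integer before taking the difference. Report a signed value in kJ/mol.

-64

Cu²⁺: group 11, so d-count = 11 − 2 = 9.
Octahedral high-spin t₂g⁶ eg³: CFSE = -0.6 × 151 = -91 kJ/mol.
Tetrahedral: e⁴ t₂⁵, CFSE = 4(−0.6) + 5(+0.4) = -0.4Δₜ = -0.4 × (4/9) × 151 = -27 kJ/mol.
Subtracting, OSPE = -91 − (-27) = -64 kJ/mol.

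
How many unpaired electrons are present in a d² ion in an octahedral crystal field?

Configuration: t2g^2 e_g^0, giving 2 unpaired electrons.

2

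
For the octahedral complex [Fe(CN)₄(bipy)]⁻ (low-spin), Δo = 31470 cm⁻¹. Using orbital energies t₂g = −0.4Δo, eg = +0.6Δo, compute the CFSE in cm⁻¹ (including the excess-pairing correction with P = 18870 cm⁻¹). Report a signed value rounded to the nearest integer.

-25200

Ligand charges: 4×(-1) from CN⁻ and 1×(+0) from bipy sum to -4; with overall charge -1, Fe is +3.
Group 8 minus oxidation state +3 gives a d⁵ configuration for Fe³⁺.
Electron filling gives t₂g⁵ eg⁰.
CFSE(orbital) = 5×(-0.4Δo) + 0×(0.6Δo) = -2.0Δo; with Δo = 31470 cm⁻¹ that is -62940 cm⁻¹.
High-spin d⁵ would be t₂g³ eg² with 0 pairs; low-spin has 2, so 2 excess pairs cost +2P = +37740 cm⁻¹.
Overall CFSE = -62940 + 37740 = -25200 cm⁻¹.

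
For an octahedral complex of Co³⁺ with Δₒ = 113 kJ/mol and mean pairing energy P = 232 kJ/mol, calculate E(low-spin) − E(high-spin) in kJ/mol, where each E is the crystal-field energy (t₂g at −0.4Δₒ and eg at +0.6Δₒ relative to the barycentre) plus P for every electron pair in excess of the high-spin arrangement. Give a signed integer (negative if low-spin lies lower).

238

Co is in group 9, so Co³⁺ is d⁶ (9 − 3 = 6).
High-spin d⁶ fills as t₂g⁴ eg² with CFSE 4(−0.4) + 2(+0.6) = -0.4Δₒ = -45 kJ/mol.
Low-spin t₂g⁶ eg⁰ gives -2.4Δₒ = -271 kJ/mol, but forming 2 extra pairs costs 2P = 464 kJ/mol, so E(LS) = -271 + 464 = 193 kJ/mol.
The difference is 193 − (-45) = 238 kJ/mol, so high-spin lies lower.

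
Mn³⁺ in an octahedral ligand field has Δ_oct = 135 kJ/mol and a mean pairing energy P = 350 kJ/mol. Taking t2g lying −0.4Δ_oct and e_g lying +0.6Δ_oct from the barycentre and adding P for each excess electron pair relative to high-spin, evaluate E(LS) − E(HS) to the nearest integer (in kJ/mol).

Mn sits in group 7; removing 3 electrons leaves Mn³⁺ with 7 − 3 = 4 d electrons.
High-spin d⁴ fills as t2g^3 e_g^1 with CFSE 3(−0.4) + 1(+0.6) = -0.6Δ_oct = -81 kJ/mol.
Low-spin: t2g^4 e_g^0, orbital CFSE = -1.6Δ_oct = -216 kJ/mol; plus 1 excess pair × P = +350 kJ/mol; total 134 kJ/mol.
Thus E(LS) − E(HS) = 215 kJ/mol.

215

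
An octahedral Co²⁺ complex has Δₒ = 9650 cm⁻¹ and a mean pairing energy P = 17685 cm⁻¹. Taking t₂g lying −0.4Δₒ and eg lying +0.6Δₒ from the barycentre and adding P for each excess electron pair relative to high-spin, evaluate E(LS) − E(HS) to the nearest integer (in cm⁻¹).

Co²⁺: group 9, so d-count = 9 − 2 = 7.
High-spin: t₂g⁵ eg², CFSE = -0.8Δₒ = -7720 cm⁻¹.
Low-spin t₂g⁶ eg¹ gives -1.8Δₒ = -17370 cm⁻¹, but forming 1 extra pair costs 1P = 17685 cm⁻¹, so E(LS) = -17370 + 17685 = 315 cm⁻¹.
The difference is 315 − (-7720) = 8035 cm⁻¹, so high-spin lies lower.

8035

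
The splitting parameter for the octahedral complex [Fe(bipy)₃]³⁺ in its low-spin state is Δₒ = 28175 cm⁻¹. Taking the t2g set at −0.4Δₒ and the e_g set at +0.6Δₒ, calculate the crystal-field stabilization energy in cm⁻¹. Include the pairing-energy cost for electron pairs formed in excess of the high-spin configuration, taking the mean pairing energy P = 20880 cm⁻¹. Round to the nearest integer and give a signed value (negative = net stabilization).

-14590

bipy is neutral, so the +3 overall charge sits on Fe: oxidation state +3.
Fe sits in group 8; removing 3 electrons leaves Fe³⁺ with 8 − 3 = 5 d electrons.
Electron filling gives t2g^5 e_g^0.
The orbital stabilization is -2.0Δₒ = -2.0 × 28175 = -56350 cm⁻¹.
Pairing penalty: 2 pairs vs 0 in the high-spin reference → 2 extra × P = 41760 cm⁻¹.
Net CFSE = -56350 + 41760 = -14590 cm⁻¹.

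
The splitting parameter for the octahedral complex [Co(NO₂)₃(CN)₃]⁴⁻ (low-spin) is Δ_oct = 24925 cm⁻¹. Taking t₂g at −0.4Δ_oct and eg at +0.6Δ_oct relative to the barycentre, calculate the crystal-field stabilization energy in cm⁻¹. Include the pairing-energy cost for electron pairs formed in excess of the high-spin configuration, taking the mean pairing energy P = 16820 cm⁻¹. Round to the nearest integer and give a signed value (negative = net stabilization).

Ligand charges: 3×(-1) from NO₂⁻ and 3×(-1) from CN⁻ sum to -6; with overall charge -4, Co is +2.
Group 9 minus oxidation state +2 gives a d⁷ configuration for Co²⁺.
Configuration: t₂g⁶ eg¹.
The orbital stabilization is -1.8Δ_oct = -1.8 × 24925 = -44865 cm⁻¹.
High-spin d⁷ would be t₂g⁵ eg² with 2 pairs; low-spin has 3, so 1 excess pair costs +1P = +16820 cm⁻¹.
Overall CFSE = -44865 + 16820 = -28045 cm⁻¹.

-28045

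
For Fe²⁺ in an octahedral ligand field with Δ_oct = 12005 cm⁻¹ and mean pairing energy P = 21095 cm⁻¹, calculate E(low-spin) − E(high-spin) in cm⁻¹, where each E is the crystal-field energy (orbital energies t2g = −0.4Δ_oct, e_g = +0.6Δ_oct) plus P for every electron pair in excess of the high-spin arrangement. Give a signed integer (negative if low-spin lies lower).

18180

Fe sits in group 8; removing 2 electrons leaves Fe²⁺ with 8 − 2 = 6 d electrons.
In the high-spin limit (t2g^4 e_g^2) the orbital term is -0.4Δ_oct = -4802 cm⁻¹, with no excess pairing.
For low-spin the configuration is t2g^6 e_g^0: orbital energy -2.4 × 12005 = -28812 cm⁻¹, and 2 additional pairs relative to high-spin add 42190 cm⁻¹, giving 13378 cm⁻¹.
Thus E(LS) − E(HS) = 18180 cm⁻¹.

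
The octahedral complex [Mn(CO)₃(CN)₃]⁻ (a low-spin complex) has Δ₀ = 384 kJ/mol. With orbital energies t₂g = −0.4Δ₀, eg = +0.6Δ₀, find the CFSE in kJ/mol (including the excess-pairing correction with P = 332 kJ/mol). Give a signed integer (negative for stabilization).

-104

Ligand charges: 3×(+0) from CO and 3×(-1) from CN⁻ sum to -3; with overall charge -1, Mn is +2.
Mn²⁺: group 7, so d-count = 7 − 2 = 5.
Configuration: t₂g⁵ eg⁰.
Orbital CFSE = 5(-0.4) + 0(0.6) = -2.0Δ₀ = -2.0 × 384 = -768 kJ/mol.
Pairing penalty: 2 pairs vs 0 in the high-spin reference → 2 extra × P = 664 kJ/mol.
Overall CFSE = -768 + 664 = -104 kJ/mol.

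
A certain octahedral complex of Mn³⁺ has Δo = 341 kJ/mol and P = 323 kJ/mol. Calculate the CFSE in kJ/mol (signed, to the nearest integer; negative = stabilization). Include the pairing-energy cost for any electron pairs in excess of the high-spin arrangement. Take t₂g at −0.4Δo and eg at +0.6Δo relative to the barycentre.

Mn³⁺: group 7, so d-count = 7 − 3 = 4.
Since Δo = 341 kJ/mol > P = 323 kJ/mol, the complex adopts the low-spin configuration.
Configuration: t₂g⁴ eg⁰.
Orbital CFSE = -1.6Δo = -1.6 × 341 = -546 kJ/mol.
Excess pairs vs high-spin: 1 − 0 = 1; pairing cost = +323 kJ/mol.
Net CFSE = -546 + 323 = -223 kJ/mol.

-223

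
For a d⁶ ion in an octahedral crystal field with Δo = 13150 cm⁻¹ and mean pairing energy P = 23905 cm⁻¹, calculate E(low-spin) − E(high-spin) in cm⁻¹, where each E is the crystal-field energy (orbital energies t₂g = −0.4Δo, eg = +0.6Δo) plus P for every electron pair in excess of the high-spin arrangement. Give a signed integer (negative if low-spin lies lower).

21510

High-spin d⁶ fills as t₂g⁴ eg² with CFSE 4(−0.4) + 2(+0.6) = -0.4Δo = -5260 cm⁻¹.
For low-spin the configuration is t₂g⁶ eg⁰: orbital energy -2.4 × 13150 = -31560 cm⁻¹, and 2 additional pairs relative to high-spin add 47810 cm⁻¹, giving 16250 cm⁻¹.
Thus E(LS) − E(HS) = 21510 cm⁻¹.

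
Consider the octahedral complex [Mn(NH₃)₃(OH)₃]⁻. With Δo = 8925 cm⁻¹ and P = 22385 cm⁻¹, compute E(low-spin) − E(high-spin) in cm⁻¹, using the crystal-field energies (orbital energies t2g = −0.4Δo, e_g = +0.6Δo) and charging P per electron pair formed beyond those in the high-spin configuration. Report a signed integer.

26920

Ligand charges: 3×(+0) from NH₃ and 3×(-1) from OH⁻ sum to -3; with overall charge -1, Mn is +2.
Mn is in group 7, so Mn²⁺ is d⁵ (7 − 2 = 5).
In the high-spin limit (t2g^3 e_g^2) the orbital term is 0.0Δo = 0 cm⁻¹, with no excess pairing.
Low-spin: t2g^5 e_g^0, orbital CFSE = -2.0Δo = -17850 cm⁻¹; plus 2 excess pairs × P = +44770 cm⁻¹; total 26920 cm⁻¹.
E(LS) − E(HS) = 26920 − (0) = 26920 cm⁻¹.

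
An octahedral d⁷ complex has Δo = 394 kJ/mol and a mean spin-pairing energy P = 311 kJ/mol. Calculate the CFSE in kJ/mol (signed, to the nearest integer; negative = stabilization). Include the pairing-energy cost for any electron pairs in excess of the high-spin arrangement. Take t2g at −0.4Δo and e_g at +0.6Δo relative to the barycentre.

With Δo > P the complex is low-spin.
Filling d⁷ accordingly: t2g^6 e_g^1.
Orbital CFSE = -1.8Δo = -1.8 × 394 = -709 kJ/mol.
Excess pairs vs high-spin: 3 − 2 = 1; pairing cost = +311 kJ/mol.
Net CFSE = -709 + 311 = -398 kJ/mol.

-398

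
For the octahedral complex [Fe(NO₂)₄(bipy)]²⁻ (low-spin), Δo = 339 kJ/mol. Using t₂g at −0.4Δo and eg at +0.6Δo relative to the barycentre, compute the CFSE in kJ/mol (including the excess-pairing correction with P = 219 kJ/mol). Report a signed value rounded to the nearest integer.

Ligand charges: 4×(-1) from NO₂⁻ and 1×(+0) from bipy sum to -4; with overall charge -2, Fe is +2.
Fe²⁺: group 8, so d-count = 8 − 2 = 6.
The d⁶ electrons fill as t₂g⁶ eg⁰.
The orbital stabilization is -2.4Δo = -2.4 × 339 = -814 kJ/mol.
Relative to high-spin t₂g⁴ eg² (1 paired), the low-spin configuration has 2 additional pairs, contributing +2 × 219 = +438 kJ/mol.
Overall CFSE = -814 + 438 = -376 kJ/mol.

-376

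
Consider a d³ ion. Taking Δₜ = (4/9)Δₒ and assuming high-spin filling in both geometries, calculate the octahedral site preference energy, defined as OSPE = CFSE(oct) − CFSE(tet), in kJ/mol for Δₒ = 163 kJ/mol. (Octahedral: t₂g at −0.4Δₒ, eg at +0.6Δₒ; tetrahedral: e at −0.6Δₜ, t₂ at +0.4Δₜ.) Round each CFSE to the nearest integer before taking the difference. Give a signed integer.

Octahedral (high-spin): t₂g³ eg⁰, CFSE = 3(−0.4) + 0(+0.6) = -1.2Δₒ = -1.2 × 163 = -196 kJ/mol.
In a tetrahedral site the filling is e² t₂¹: CFSE(tet) = -0.8Δₜ = -0.8 × (4/9)(163) = -58 kJ/mol.
OSPE = -196 − (-58) = -138 kJ/mol.

-138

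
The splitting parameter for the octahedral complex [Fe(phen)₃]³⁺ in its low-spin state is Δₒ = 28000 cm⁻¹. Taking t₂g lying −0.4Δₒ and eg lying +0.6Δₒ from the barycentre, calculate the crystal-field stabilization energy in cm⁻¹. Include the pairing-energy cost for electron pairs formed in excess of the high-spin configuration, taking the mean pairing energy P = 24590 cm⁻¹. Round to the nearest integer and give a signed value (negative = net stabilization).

-6820

phen is neutral, so the +3 overall charge sits on Fe: oxidation state +3.
Group 8 minus oxidation state +3 gives a d⁵ configuration for Fe³⁺.
Electron filling gives t₂g⁵ eg⁰.
CFSE(orbital) = 5×(-0.4Δₒ) + 0×(0.6Δₒ) = -2.0Δₒ; with Δₒ = 28000 cm⁻¹ that is -56000 cm⁻¹.
High-spin d⁵ would be t₂g³ eg² with 0 pairs; low-spin has 2, so 2 excess pairs cost +2P = +49180 cm⁻¹.
Overall CFSE = -56000 + 49180 = -6820 cm⁻¹.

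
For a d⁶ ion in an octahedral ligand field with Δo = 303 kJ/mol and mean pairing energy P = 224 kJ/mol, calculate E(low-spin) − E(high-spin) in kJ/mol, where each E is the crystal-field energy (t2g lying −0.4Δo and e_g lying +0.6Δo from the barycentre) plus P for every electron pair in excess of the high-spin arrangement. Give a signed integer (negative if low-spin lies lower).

-158

High-spin: t2g^4 e_g^2, CFSE = -0.4Δo = -121 kJ/mol.
Low-spin: t2g^6 e_g^0, orbital CFSE = -2.4Δo = -727 kJ/mol; plus 2 excess pairs × P = +448 kJ/mol; total -279 kJ/mol.
Thus E(LS) − E(HS) = -158 kJ/mol.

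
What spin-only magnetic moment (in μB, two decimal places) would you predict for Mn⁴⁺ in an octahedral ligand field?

3.87 μB

Mn is in group 7, so Mn⁴⁺ is d³ (7 − 4 = 3).
For octahedral d³ the high- and low-spin configurations coincide.
Configuration: t2g^3 e_g^0 → 3 unpaired electrons.
μ(spin-only) = √[3(3+2)] = √15 ≈ 3.87 μB.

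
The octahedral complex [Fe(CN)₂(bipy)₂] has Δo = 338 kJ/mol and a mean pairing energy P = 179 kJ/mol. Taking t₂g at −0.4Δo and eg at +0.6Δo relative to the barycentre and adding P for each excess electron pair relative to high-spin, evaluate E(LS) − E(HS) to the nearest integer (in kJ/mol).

-318

Ligand charges: 2×(-1) from CN⁻ and 2×(+0) from bipy sum to -2; with overall charge +0, Fe is +2.
Fe sits in group 8; removing 2 electrons leaves Fe²⁺ with 8 − 2 = 6 d electrons.
In the high-spin limit (t₂g⁴ eg²) the orbital term is -0.4Δo = -135 kJ/mol, with no excess pairing.
Low-spin: t₂g⁶ eg⁰, orbital CFSE = -2.4Δo = -811 kJ/mol; plus 2 excess pairs × P = +358 kJ/mol; total -453 kJ/mol.
E(LS) − E(HS) = -453 − (-135) = -318 kJ/mol.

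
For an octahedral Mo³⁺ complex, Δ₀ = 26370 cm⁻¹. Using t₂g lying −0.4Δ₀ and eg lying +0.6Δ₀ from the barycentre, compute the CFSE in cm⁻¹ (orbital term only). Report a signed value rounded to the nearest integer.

-31644

Mo sits in group 6; removing 3 electrons leaves Mo³⁺ with 6 − 3 = 3 d electrons.
The d³ electrons fill as t₂g³ eg⁰.
Orbital CFSE = 3(-0.4) + 0(0.6) = -1.2Δ₀ = -1.2 × 26370 = -31644 cm⁻¹.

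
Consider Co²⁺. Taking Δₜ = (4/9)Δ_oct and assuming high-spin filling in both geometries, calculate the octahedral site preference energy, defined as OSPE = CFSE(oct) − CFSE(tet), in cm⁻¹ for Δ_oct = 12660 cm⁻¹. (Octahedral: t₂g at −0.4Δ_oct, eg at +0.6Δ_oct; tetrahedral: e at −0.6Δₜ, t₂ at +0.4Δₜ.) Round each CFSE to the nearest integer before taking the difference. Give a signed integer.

Co sits in group 9; removing 2 electrons leaves Co²⁺ with 9 − 2 = 7 d electrons.
Octahedral (high-spin): t₂g⁵ eg², CFSE = 5(−0.4) + 2(+0.6) = -0.8Δ_oct = -0.8 × 12660 = -10128 cm⁻¹.
Tetrahedral e⁴ t₂³ gives -1.2Δₜ = -1.2 × (4/9) × 12660 = -6752 cm⁻¹.
OSPE = -10128 − (-6752) = -3376 cm⁻¹.

-3376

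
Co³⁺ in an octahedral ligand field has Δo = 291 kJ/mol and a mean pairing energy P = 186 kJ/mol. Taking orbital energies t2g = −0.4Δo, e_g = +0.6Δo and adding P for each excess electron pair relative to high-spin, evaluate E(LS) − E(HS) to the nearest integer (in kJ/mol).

-210

Group 9 minus oxidation state +3 gives a d⁶ configuration for Co³⁺.
High-spin: t2g^4 e_g^2, CFSE = -0.4Δo = -116 kJ/mol.
Low-spin t2g^6 e_g^0 gives -2.4Δo = -698 kJ/mol, but forming 2 extra pairs costs 2P = 372 kJ/mol, so E(LS) = -698 + 372 = -326 kJ/mol.
E(LS) − E(HS) = -326 − (-116) = -210 kJ/mol.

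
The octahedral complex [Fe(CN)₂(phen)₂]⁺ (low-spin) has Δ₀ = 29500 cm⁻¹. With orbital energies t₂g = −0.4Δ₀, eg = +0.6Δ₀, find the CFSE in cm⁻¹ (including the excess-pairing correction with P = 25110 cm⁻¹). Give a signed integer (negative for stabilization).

Ligand charges: 2×(-1) from CN⁻ and 2×(+0) from phen sum to -2; with overall charge +1, Fe is +3.
Fe sits in group 8; removing 3 electrons leaves Fe³⁺ with 8 − 3 = 5 d electrons.
Configuration: t₂g⁵ eg⁰.
Orbital CFSE = 5(-0.4) + 0(0.6) = -2.0Δ₀ = -2.0 × 29500 = -59000 cm⁻¹.
Relative to high-spin t₂g³ eg² (0 paired), the low-spin configuration has 2 additional pairs, contributing +2 × 25110 = +50220 cm⁻¹.
Combining: -59000 + 50220 = -8780 cm⁻¹.

-8780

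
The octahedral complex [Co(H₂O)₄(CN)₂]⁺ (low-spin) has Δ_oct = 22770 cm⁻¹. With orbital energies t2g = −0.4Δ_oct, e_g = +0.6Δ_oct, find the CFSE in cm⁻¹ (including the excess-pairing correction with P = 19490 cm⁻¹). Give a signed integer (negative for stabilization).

-15668

Ligand charges: 4×(+0) from H₂O and 2×(-1) from CN⁻ sum to -2; with overall charge +1, Co is +3.
Co is in group 9, so Co³⁺ is d⁶ (9 − 3 = 6).
Electron filling gives t2g^6 e_g^0.
CFSE(orbital) = 6×(-0.4Δ_oct) + 0×(0.6Δ_oct) = -2.4Δ_oct; with Δ_oct = 22770 cm⁻¹ that is -54648 cm⁻¹.
High-spin d⁶ would be t2g^4 e_g^2 with 1 pair; low-spin has 3, so 2 excess pairs cost +2P = +38980 cm⁻¹.
Combining: -54648 + 38980 = -15668 cm⁻¹.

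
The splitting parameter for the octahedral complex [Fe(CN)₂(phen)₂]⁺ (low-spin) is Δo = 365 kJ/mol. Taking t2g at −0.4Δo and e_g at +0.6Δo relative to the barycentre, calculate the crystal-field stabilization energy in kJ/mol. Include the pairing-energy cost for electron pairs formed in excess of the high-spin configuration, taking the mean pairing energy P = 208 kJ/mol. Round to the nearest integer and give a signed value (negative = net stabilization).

Ligand charges: 2×(-1) from CN⁻ and 2×(+0) from phen sum to -2; with overall charge +1, Fe is +3.
Fe³⁺: group 8, so d-count = 8 − 3 = 5.
The d⁵ electrons fill as t2g^5 e_g^0.
The orbital stabilization is -2.0Δo = -2.0 × 365 = -730 kJ/mol.
Pairing penalty: 2 pairs vs 0 in the high-spin reference → 2 extra × P = 416 kJ/mol.
Overall CFSE = -730 + 416 = -314 kJ/mol.

-314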